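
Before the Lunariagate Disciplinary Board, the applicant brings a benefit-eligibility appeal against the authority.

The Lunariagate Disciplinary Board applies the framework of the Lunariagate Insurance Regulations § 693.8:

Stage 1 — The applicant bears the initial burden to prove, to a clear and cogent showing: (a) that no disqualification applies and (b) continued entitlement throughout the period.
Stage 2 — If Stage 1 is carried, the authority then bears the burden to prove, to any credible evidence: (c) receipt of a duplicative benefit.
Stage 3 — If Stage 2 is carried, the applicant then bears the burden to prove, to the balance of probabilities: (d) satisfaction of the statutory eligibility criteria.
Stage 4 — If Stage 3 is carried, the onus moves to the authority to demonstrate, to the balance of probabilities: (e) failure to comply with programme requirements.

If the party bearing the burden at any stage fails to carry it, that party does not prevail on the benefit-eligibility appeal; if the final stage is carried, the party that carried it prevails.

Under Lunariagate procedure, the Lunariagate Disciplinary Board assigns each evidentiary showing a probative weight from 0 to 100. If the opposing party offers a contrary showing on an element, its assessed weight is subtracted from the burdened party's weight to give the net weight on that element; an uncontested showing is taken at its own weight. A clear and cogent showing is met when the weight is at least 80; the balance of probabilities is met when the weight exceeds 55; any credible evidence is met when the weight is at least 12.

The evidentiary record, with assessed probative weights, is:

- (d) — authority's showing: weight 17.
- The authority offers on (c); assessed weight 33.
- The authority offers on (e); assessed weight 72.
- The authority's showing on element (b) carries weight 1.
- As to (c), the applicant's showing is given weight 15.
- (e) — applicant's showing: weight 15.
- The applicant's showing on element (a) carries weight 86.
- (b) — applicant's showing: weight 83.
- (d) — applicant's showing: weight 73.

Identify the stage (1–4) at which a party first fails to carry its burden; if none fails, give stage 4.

stage 4

At Stage 1 the applicant must meet a clear and cogent showing (weight is at least 80): on (a) the weight is 86, ≥ 80, so (a) meets the standard; on (b) the weight is 83 less the opposing 1 gives net 82, ≥ 80, so (b) meets the standard.
  All elements met. The burden passes to the authority.
At Stage 2 the authority must meet any credible evidence (weight is at least 12): on (c) the weight is 33 less the opposing 15 gives net 18, ≥ 12, so (c) meets the standard.
  All elements met. The burden passes to the applicant.
At Stage 3 the applicant must meet the balance of probabilities (weight exceeds 55): on (d) the weight is 73 less the opposing 17 gives net 56, which does exceed 55, so (d) meets the standard.
  Stage 3 is satisfied; the onus moves to the authority.
At Stage 4 the authority must meet the balance of probabilities (weight exceeds 55): on (e) the weight is 72 less the opposing 15 gives net 57, which does exceed 55, so (e) meets the standard.
  All elements met at the final stage.
Every stage carried; the authority prevails.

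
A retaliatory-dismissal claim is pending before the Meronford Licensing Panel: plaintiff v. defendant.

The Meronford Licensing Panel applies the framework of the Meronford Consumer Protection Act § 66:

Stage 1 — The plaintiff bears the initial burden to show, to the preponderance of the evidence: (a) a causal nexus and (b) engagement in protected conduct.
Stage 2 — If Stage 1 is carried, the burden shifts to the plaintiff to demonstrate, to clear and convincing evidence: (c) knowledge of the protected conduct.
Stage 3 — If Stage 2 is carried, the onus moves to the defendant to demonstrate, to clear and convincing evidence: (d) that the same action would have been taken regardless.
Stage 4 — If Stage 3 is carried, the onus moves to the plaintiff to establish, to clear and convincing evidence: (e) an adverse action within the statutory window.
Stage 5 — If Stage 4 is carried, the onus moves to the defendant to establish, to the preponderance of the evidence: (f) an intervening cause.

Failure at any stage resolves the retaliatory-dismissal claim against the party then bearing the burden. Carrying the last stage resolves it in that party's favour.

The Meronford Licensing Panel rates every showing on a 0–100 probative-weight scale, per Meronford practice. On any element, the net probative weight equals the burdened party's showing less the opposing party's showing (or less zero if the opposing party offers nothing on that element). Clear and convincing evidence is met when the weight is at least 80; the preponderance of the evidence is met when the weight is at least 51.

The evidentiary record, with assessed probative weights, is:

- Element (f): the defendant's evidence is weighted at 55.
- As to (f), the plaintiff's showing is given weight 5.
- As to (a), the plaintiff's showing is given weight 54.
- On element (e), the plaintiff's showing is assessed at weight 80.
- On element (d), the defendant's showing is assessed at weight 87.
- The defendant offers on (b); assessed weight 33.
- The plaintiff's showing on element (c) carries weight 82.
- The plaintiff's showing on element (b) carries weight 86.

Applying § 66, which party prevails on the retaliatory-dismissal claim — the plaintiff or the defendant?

plaintiff

At Stage 1 the plaintiff must meet the preponderance of the evidence (weight is at least 51): on (a) the weight is 54, which does reach 51, so (a) meets the standard; on (b) the weight is 86 less the opposing 33 gives net 53, ≥ 51, so (b) meets the standard.
  All elements met. The plaintiff retains the burden for Stage 2.
At Stage 2 the plaintiff must meet clear and convincing evidence (weight is at least 80): on (c) the weight is 82, which does reach 80, so (c) meets the standard.
  All elements met. The burden passes to the defendant.
At Stage 3 the defendant must meet clear and convincing evidence (weight is at least 80): on (d) the weight is 87, which does reach 80, so (d) meets the standard.
  Stage 3 carried; the burden shifts to the plaintiff.
At Stage 4 the plaintiff must meet clear and convincing evidence (weight is at least 80): on (e) the weight is 80, which does reach 80, so (e) meets the standard.
  Stage 4 is satisfied; the onus moves to the defendant.
At Stage 5 the defendant must meet the preponderance of the evidence (weight is at least 51): on (f) the weight is 55 less the opposing 5 gives net 50, < 51, so (f) does not meet the standard.
  The defendant does not carry Stage 5.
The plaintiff prevails.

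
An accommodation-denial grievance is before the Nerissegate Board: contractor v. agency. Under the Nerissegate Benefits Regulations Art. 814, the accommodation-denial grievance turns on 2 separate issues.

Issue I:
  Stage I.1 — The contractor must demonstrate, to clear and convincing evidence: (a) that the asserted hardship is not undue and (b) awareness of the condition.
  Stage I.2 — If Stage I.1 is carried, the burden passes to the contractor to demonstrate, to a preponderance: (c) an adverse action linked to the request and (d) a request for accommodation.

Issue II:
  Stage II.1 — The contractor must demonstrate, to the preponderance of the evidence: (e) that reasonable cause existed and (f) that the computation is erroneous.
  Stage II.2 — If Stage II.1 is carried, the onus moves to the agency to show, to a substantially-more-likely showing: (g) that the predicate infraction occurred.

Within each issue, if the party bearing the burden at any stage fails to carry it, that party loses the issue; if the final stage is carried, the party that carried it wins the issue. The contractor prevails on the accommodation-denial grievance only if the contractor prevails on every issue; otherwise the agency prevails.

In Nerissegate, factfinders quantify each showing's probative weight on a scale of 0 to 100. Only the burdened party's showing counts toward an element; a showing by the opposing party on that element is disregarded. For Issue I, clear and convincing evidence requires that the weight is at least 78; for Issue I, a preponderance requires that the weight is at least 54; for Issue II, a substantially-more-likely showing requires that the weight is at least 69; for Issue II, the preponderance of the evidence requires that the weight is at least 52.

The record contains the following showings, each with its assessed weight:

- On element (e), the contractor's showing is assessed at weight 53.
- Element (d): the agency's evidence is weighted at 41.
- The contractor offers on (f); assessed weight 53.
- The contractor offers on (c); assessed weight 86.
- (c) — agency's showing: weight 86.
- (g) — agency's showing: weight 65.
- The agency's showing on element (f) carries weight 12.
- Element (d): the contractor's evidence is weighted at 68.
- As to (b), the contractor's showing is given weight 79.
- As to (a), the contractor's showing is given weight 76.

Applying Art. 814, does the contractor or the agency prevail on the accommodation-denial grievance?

— Issue I —
Stage I.1 — burden on contractor; standard: clear and convincing evidence (weight is at least 78).
    (a): 76 < 78 [not met]
    (b): 79 ≥ 78 [met]
  Not every element is met, so the contractor fails to carry Stage I.1.
The agency prevails on this issue.
— Issue II —
Stage II.1 (contractor, the preponderance of the evidence, weight is at least 52): (e) 53 ≥ 52 — meets; (f) 53 (agency's 12 disregarded) ≥ 52 — meets.
  All elements met. The burden passes to the agency.
Stage II.2 (agency, a substantially-more-likely showing, weight is at least 69): (g) 65 < 69 — fails.
  The agency does not carry Stage II.2.
The analysis ends at Stage II.2; the contractor prevails on this issue.
Per-issue: Issue I → agency; Issue II → contractor. The contractor must prevail on every issue; overall, the agency prevails.

agency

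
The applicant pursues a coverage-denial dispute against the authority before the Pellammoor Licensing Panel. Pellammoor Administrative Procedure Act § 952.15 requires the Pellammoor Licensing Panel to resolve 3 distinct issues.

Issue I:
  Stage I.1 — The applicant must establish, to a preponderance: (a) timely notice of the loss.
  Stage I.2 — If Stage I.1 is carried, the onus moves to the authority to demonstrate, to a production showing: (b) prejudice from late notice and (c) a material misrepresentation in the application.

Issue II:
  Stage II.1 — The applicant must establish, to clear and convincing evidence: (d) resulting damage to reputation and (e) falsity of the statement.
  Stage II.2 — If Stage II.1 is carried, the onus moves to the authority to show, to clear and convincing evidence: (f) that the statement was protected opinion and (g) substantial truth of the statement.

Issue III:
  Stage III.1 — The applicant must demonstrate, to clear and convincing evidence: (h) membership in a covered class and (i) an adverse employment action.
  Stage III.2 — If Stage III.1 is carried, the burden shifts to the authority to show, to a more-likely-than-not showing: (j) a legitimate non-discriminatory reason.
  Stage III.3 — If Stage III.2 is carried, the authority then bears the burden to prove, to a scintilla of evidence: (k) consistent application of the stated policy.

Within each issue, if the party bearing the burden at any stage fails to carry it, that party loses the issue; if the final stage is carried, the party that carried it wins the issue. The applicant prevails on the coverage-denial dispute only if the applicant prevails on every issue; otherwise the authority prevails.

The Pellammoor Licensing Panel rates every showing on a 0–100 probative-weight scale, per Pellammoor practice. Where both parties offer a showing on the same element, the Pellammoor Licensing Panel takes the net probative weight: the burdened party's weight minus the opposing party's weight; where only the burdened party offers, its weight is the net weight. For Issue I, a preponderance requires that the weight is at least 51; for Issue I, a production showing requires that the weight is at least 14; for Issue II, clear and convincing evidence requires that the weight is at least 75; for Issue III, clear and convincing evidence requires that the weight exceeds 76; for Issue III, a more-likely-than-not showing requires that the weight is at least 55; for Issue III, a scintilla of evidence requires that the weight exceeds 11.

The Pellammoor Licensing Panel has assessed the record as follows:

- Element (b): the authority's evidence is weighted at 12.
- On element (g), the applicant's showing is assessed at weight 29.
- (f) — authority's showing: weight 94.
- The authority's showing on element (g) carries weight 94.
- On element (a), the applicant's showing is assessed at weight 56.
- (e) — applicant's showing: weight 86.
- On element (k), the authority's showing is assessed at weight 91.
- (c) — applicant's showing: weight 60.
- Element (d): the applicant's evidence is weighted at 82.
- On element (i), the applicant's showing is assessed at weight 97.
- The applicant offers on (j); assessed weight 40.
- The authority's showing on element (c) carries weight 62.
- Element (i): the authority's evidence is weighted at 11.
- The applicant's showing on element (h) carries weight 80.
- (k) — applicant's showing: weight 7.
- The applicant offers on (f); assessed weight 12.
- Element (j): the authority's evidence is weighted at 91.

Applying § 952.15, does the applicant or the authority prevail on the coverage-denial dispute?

— Issue I —
Stage I.1 — burden on applicant; standard: a preponderance (weight is at least 51).
    (a): 56 ≥ 51 [met]
  All elements met. The burden passes to the authority.
Stage I.2 — burden on authority; standard: a production showing (weight is at least 14).
    (b): 12 < 14 [not met]
    (c): 62 − 60 = 2 < 14 [not met]
  Not every element is met, so the authority fails to carry Stage I.2.
So the applicant prevails on this issue.
— Issue II —
Stage II.1 (applicant, clear and convincing evidence, weight is at least 75): (d) 82 ≥ 75 — meets; (e) 86 ≥ 75 — meets.
  Stage II.1 carried; the burden shifts to the authority.
Stage II.2 (authority, clear and convincing evidence, weight is at least 75): (f) net 94−12=82 ≥ 75 — meets; (g) net 94−29=65 < 75 — fails.
  Not every element is met, so the authority fails to carry Stage II.2.
The analysis ends at Stage II.2; the applicant prevails on this issue.
— Issue III —
Stage III.1 — burden on applicant; standard: clear and convincing evidence (weight exceeds 76).
    (h): 80 > 76 [met]
    (i): 97 − 11 = 86 > 76 [met]
  All elements met. The burden passes to the authority.
Stage III.2 — burden on authority; standard: a more-likely-than-not showing (weight is at least 55).
    (j): 91 − 40 = 51 < 55 [not met]
  Not every element is met, so the authority fails to carry Stage III.2.
The analysis ends at Stage III.2; the applicant prevails on this issue.
Per-issue: Issue I → applicant; Issue II → applicant; Issue III → applicant. The applicant must prevail on every issue; overall, the applicant prevails.

applicant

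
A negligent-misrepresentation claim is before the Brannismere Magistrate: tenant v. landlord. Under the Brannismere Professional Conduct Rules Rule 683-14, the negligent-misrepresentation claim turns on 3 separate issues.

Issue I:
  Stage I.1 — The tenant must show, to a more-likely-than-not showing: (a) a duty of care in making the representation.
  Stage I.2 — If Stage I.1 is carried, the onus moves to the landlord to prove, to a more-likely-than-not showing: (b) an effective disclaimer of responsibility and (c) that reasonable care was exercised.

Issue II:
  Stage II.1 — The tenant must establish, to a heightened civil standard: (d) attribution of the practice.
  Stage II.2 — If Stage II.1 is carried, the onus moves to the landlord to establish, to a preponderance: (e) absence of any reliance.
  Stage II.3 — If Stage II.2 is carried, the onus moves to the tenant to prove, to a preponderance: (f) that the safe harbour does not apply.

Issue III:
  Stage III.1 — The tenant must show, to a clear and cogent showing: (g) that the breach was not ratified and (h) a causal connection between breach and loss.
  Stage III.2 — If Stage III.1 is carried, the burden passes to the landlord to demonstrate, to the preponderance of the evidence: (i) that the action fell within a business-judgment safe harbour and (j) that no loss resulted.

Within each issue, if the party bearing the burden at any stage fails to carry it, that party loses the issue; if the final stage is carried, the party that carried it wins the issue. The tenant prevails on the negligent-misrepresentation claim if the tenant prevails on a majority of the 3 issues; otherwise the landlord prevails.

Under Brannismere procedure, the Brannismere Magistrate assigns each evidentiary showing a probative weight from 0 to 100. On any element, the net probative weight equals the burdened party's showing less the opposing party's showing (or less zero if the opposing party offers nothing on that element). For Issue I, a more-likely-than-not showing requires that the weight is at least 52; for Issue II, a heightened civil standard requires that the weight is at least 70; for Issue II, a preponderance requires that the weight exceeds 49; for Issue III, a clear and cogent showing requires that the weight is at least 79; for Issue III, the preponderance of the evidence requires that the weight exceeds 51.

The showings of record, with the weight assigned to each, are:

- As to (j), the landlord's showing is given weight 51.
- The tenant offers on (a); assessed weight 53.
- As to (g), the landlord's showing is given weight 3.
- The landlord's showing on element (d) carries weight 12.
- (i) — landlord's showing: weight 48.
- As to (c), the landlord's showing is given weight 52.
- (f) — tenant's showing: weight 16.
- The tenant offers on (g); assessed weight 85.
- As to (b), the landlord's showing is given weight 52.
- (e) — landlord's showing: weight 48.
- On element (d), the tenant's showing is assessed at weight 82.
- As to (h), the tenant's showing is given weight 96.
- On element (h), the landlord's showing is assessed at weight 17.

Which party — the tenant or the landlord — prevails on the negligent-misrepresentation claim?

— Issue I —
Stage I.1 — burden on tenant; standard: a more-likely-than-not showing (weight is at least 52).
    (a): 53 ≥ 52 [met]
  All elements met. The burden passes to the landlord.
Stage I.2 — burden on landlord; standard: a more-likely-than-not showing (weight is at least 52).
    (b): 52 ≥ 52 [met]
    (c): 52 ≥ 52 [met]
  The landlord carries the last stage.
With every stage satisfied, the landlord prevails on this issue.
— Issue II —
Stage II.1 (tenant, a heightened civil standard, weight is at least 70): (d) net 82−12=70 ≥ 70 — meets.
  Stage II.1 is satisfied; the onus moves to the landlord.
Stage II.2 (landlord, a preponderance, weight exceeds 49): (e) 48 ≤ 49 — fails.
  Not every element is met, so the landlord fails to carry Stage II.2.
So the tenant prevails on this issue.
— Issue III —
Stage III.1 (tenant, a clear and cogent showing, weight is at least 79): (g) net 85−3=82 ≥ 79 — meets; (h) net 96−17=79 ≥ 79 — meets.
  Stage III.1 is satisfied; the onus moves to the landlord.
Stage III.2 (landlord, the preponderance of the evidence, weight exceeds 51): (i) 48 ≤ 51 — fails; (j) 51 ≤ 51 — fails.
  The landlord does not carry Stage III.2.
So the tenant prevails on this issue.
Per-issue: Issue I → landlord; Issue II → tenant; Issue III → tenant. The tenant must prevail on a majority of issues; overall, the tenant prevails.

tenant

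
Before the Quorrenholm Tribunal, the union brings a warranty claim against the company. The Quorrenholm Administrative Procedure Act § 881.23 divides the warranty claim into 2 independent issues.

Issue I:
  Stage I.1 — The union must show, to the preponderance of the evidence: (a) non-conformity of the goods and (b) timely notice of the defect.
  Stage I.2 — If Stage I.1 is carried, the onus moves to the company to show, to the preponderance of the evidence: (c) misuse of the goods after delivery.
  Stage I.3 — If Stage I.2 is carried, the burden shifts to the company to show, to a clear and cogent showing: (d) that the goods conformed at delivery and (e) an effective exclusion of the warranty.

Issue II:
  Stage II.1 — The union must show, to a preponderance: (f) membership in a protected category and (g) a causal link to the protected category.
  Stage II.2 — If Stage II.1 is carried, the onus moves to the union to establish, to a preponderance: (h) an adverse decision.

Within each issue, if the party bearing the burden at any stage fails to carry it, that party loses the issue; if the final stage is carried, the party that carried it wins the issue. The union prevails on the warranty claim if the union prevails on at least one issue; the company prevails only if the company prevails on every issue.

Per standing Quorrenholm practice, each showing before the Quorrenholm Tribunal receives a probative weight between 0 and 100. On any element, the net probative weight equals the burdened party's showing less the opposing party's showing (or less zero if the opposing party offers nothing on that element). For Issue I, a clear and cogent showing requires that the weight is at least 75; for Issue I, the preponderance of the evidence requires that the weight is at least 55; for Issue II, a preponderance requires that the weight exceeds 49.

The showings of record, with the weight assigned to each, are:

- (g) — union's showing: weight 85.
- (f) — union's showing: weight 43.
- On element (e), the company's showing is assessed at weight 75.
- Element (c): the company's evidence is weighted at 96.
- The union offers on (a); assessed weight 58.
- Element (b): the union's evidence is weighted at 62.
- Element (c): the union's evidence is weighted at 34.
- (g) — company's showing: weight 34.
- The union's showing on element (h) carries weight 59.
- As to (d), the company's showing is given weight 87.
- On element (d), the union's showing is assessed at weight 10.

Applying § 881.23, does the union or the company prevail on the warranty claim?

company

— Issue I —
Stage I.1 — burden on union; standard: the preponderance of the evidence (weight is at least 55).
    (a): 58 ≥ 55 [met]
    (b): 62 ≥ 55 [met]
  All elements met. The burden passes to the company.
Stage I.2 — burden on company; standard: the preponderance of the evidence (weight is at least 55).
    (c): 96 − 34 = 62 ≥ 55 [met]
  All elements met. The company retains the burden for Stage I.3.
Stage I.3 — burden on company; standard: a clear and cogent showing (weight is at least 75).
    (d): 87 − 10 = 77 ≥ 75 [met]
    (e): 75 ≥ 75 [met]
  The company carries the last stage.
All stages carried — the company prevails on this issue.
— Issue II —
At Stage II.1 the union must meet a preponderance (weight exceeds 49): on (f) the weight is 43, ≤ 49, so (f) does not meet the standard; on (g) the weight is 85 less the opposing 34 gives net 51, which does exceed 49, so (g) meets the standard.
  Stage II.1 not carried; the union fails its burden.
So the company prevails on this issue.
Per-issue: Issue I → company; Issue II → company. The union must prevail on at least one issue; overall, the company prevails.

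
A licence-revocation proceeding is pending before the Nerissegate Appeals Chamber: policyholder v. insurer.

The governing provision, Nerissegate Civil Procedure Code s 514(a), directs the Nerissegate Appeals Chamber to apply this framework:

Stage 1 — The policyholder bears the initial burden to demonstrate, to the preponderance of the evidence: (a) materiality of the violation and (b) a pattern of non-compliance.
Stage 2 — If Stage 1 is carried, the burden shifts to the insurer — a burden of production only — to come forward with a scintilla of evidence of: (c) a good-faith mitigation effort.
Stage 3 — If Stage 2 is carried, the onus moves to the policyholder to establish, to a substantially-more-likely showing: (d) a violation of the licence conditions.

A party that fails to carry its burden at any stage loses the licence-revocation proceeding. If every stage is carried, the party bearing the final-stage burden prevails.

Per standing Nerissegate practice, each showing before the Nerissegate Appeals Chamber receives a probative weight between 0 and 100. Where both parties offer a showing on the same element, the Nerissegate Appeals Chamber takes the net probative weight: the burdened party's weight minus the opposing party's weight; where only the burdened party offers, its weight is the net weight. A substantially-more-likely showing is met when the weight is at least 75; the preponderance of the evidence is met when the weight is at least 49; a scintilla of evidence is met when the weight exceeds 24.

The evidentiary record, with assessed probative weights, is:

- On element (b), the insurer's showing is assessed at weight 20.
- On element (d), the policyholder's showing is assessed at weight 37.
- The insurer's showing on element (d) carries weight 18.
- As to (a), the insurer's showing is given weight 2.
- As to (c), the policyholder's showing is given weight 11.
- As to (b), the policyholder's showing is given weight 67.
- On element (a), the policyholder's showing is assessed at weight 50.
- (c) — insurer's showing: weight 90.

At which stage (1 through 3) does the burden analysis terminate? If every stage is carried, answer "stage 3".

stage 1

Stage 1 — burden on policyholder; standard: the preponderance of the evidence (weight is at least 49).
    (a): 50 − 2 = 48 < 49 [not met]
    (b): 67 − 20 = 47 < 49 [not met]
  Not every element is met, so the policyholder fails to carry Stage 1.
The insurer prevails.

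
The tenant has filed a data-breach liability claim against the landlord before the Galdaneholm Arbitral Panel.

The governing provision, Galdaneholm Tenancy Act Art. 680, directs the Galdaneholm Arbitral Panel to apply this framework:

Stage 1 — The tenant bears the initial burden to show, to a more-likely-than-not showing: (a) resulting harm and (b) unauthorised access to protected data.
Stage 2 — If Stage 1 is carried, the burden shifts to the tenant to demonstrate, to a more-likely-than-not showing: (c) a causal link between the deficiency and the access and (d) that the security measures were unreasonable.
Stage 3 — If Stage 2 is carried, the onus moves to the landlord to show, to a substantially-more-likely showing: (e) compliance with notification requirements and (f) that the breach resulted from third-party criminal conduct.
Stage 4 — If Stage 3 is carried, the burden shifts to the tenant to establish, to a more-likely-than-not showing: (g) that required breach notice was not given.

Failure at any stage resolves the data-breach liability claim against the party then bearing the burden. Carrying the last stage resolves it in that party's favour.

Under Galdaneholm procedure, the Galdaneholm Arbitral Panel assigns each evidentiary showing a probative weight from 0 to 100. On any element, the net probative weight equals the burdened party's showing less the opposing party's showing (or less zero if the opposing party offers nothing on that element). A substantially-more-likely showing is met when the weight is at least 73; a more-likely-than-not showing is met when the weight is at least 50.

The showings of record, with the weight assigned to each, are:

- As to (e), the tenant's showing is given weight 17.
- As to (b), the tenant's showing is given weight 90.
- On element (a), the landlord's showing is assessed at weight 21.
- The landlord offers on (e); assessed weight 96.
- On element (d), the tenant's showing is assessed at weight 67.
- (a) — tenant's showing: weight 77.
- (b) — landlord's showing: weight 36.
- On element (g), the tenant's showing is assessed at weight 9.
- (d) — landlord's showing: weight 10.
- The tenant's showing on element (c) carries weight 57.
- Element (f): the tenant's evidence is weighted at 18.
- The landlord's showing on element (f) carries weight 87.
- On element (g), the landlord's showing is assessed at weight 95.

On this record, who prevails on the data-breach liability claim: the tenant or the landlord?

Stage 1 (tenant, a more-likely-than-not showing, weight is at least 50): (a) net 77−21=56 ≥ 50 — meets; (b) net 90−36=54 ≥ 50 — meets.
  Stage 1 is satisfied; the tenant continues to bear the burden.
Stage 2 (tenant, a more-likely-than-not showing, weight is at least 50): (c) 57 ≥ 50 — meets; (d) net 67−10=57 ≥ 50 — meets.
  The tenant carries Stage 2; the landlord now bears the burden.
Stage 3 (landlord, a substantially-more-likely showing, weight is at least 73): (e) net 96−17=79 ≥ 73 — meets; (f) net 87−18=69 < 73 — fails.
  Stage 3 not carried; the landlord fails its burden.
So the tenant prevails.

tenant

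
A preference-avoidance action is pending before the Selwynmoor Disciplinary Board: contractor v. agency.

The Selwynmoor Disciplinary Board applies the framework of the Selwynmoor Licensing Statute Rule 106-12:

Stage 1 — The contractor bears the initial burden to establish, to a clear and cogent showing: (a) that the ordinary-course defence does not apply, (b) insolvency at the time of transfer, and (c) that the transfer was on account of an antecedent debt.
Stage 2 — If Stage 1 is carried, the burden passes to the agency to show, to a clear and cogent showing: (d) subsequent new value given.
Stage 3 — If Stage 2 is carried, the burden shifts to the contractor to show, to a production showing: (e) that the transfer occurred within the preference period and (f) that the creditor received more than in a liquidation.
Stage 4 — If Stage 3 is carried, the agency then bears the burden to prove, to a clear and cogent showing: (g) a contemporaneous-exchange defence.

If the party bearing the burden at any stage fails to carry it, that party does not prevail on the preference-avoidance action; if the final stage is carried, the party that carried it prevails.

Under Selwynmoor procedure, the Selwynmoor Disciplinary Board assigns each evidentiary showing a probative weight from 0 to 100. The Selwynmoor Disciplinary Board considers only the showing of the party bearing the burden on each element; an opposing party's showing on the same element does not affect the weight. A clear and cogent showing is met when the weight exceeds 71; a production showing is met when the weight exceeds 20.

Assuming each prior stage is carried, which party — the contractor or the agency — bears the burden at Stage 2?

Stage 2's rule assigns the burden to the agency (to a clear and cogent showing).

agency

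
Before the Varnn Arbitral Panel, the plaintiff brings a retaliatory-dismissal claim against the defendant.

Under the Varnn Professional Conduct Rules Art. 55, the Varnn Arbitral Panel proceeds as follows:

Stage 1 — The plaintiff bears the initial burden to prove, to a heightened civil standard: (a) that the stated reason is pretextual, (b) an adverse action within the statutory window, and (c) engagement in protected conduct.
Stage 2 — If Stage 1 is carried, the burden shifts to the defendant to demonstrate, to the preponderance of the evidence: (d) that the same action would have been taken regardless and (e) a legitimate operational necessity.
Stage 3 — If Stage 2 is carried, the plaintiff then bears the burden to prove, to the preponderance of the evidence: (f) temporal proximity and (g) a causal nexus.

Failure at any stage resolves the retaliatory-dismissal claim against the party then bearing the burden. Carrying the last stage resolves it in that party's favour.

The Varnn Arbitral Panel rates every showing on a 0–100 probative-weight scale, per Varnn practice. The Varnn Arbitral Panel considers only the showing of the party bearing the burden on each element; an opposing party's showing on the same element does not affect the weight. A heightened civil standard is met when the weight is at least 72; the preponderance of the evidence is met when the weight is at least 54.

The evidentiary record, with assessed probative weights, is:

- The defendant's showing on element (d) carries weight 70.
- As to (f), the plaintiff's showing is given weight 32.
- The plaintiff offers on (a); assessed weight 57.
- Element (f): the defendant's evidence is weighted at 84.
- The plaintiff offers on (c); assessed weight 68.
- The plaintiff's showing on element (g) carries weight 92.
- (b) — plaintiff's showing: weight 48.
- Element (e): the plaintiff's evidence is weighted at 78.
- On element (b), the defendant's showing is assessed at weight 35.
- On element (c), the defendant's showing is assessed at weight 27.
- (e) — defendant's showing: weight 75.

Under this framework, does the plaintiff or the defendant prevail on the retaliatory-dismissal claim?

defendant

At Stage 1 the plaintiff must meet a heightened civil standard (weight is at least 72): on (a) the weight is 57, < 72, so (a) does not meet the standard; on (b) the weight is 48 (the defendant's 35 is given no effect), which does not reach 72, so (b) does not meet the standard; on (c) the weight is 68 (the defendant's 27 is given no effect), which does not reach 72, so (c) does not meet the standard.
  Stage 1 not carried; the plaintiff fails its burden.
The analysis ends at Stage 1; the defendant prevails.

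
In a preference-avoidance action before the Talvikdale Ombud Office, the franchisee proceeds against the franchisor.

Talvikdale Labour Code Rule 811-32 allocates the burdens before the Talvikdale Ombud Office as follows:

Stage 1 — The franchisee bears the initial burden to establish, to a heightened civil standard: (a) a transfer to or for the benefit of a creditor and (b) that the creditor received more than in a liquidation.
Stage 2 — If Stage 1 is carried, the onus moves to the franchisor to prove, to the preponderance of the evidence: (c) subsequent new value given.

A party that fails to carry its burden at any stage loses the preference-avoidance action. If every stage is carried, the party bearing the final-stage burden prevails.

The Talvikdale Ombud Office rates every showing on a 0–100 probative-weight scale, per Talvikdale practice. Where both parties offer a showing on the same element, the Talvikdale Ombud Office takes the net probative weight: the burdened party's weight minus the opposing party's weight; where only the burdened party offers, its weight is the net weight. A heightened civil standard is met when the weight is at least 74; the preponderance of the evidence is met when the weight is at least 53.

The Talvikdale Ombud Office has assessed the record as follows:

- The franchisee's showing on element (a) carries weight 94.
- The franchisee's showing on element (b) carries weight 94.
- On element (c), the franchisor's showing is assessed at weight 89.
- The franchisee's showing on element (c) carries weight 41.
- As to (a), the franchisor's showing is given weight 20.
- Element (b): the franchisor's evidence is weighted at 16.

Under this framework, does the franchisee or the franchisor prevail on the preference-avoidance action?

franchisee

Stage 1 — burden on franchisee; standard: a heightened civil standard (weight is at least 74).
    (a): 94 − 20 = 74 ≥ 74 [met]
    (b): 94 − 16 = 78 ≥ 74 [met]
  All elements met. The burden passes to the franchisor.
Stage 2 — burden on franchisor; standard: the preponderance of the evidence (weight is at least 53).
    (c): 89 − 41 = 48 < 53 [not met]
  Stage 2 not carried; the franchisor fails its burden.
So the franchisee prevails.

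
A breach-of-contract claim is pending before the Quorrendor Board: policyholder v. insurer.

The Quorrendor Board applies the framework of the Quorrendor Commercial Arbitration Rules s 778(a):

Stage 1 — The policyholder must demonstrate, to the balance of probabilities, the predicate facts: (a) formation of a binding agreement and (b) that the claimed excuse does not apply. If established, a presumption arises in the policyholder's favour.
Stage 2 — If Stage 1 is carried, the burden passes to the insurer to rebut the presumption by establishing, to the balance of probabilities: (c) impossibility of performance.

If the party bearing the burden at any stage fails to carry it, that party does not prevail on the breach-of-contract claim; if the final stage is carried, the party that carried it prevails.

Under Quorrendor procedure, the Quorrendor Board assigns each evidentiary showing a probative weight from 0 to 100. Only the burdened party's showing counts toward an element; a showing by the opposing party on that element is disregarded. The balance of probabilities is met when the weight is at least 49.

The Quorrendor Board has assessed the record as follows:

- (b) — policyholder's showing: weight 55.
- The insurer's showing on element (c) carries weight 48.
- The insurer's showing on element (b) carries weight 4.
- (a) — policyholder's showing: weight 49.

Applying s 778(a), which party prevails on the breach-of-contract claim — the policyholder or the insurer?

Stage 1 (policyholder, the balance of probabilities, weight is at least 49): (a) 49 ≥ 49 — meets; (b) 55 (insurer's 4 disregarded) ≥ 49 — meets.
  Stage 1 carried; the burden shifts to the insurer.
Stage 2 (insurer, the balance of probabilities, weight is at least 49): (c) 48 < 49 — fails.
  The insurer does not carry Stage 2.
The policyholder prevails.

policyholder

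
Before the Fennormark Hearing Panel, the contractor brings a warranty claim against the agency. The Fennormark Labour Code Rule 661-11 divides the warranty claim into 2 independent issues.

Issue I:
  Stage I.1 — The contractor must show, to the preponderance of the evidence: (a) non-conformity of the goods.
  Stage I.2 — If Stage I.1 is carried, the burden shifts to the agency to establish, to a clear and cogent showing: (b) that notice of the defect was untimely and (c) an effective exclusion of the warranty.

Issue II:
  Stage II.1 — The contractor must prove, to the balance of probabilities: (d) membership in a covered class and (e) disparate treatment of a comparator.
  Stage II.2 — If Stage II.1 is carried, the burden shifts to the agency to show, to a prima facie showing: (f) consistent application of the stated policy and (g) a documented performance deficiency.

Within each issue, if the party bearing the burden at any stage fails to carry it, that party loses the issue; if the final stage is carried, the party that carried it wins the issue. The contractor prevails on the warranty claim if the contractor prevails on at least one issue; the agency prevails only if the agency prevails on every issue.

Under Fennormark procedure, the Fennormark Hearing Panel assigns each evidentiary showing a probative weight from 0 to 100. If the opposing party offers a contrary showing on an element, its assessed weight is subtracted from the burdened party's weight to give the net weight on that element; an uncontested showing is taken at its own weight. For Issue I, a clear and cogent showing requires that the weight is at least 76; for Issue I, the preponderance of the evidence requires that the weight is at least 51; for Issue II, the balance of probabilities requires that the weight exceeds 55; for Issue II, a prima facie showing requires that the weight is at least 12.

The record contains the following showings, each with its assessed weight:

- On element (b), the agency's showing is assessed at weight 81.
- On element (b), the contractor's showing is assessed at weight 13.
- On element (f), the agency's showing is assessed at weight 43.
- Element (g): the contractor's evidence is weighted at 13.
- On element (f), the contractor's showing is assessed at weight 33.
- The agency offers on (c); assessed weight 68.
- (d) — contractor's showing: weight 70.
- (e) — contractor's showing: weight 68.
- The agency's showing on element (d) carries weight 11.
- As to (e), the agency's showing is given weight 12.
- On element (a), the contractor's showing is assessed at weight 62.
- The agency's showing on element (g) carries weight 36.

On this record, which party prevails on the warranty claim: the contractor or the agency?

contractor

— Issue I —
Stage I.1 (contractor, the preponderance of the evidence, weight is at least 51): (a) 62 ≥ 51 — meets.
  The contractor carries Stage I.1; the agency now bears the burden.
Stage I.2 (agency, a clear and cogent showing, weight is at least 76): (b) net 81−13=68 < 76 — fails; (c) 68 < 76 — fails.
  Not every element is met, so the agency fails to carry Stage I.2.
The contractor prevails on this issue.
— Issue II —
Stage II.1 (contractor, the balance of probabilities, weight exceeds 55): (d) net 70−11=59 > 55 — meets; (e) net 68−12=56 > 55 — meets.
  Stage II.1 is satisfied; the onus moves to the agency.
Stage II.2 (agency, a prima facie showing, weight is at least 12): (f) net 43−33=10 < 12 — fails; (g) net 36−13=23 ≥ 12 — meets.
  Not every element is met, so the agency fails to carry Stage II.2.
The contractor prevails on this issue.
Per-issue: Issue I → contractor; Issue II → contractor. The contractor must prevail on at least one issue; overall, the contractor prevails.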